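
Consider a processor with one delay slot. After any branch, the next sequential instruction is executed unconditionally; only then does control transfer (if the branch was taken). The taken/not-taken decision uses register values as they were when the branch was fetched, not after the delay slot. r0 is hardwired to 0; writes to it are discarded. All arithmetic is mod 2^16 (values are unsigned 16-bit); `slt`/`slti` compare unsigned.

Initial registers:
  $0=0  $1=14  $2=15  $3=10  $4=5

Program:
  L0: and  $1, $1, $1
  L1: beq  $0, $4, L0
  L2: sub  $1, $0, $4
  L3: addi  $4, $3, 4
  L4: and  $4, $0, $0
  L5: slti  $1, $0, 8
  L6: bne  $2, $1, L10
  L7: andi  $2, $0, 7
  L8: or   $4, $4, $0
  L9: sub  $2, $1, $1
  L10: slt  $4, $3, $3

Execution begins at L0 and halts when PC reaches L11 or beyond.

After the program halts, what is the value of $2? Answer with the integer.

[0] and  $1, $1, $1  →  {$0:0, $1:14, $2:15, $3:10, $4:5}
[1] beq  $0, $4, L0  →  {$0:0, $1:14, $2:15, $3:10, $4:5}  ⟨branch fallthrough⟩
[2] sub  $1, $0, $4  →  {$0:0, $1:65531, $2:15, $3:10, $4:5}
[3] addi  $4, $3, 4  →  {$0:0, $1:65531, $2:15, $3:10, $4:14}
[4] and  $4, $0, $0  →  {$0:0, $1:65531, $2:15, $3:10, $4:0}
[5] slti  $1, $0, 8  →  {$0:0, $1:1, $2:15, $3:10, $4:0}
[6] bne  $2, $1, L10  →  {$0:0, $1:1, $2:15, $3:10, $4:0}  ⟨branch taken⟩
[7] andi  $2, $0, 7  →  {$0:0, $1:1, $2:0, $3:10, $4:0}
[10] slt  $4, $3, $3  →  {$0:0, $1:1, $2:0, $3:10, $4:0}

0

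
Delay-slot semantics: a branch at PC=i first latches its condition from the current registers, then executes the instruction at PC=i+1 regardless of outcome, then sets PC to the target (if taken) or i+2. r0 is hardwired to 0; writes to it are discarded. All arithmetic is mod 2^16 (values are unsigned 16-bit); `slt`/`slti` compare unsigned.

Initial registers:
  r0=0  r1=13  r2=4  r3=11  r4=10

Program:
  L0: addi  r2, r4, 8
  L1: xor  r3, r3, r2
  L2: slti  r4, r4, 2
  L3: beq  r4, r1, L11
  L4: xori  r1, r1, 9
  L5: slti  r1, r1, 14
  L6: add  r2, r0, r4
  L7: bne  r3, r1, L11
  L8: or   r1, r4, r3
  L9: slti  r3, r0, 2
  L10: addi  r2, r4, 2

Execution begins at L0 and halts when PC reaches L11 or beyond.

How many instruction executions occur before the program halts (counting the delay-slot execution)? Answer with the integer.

#0 addi  r2, r4, 8 ; 0/13/18/11/10
#1 xor  r3, r3, r2 ; 0/13/18/25/10
#2 slti  r4, r4, 2 ; 0/13/18/25/0
#3 beq  r4, r1, L11 ; 0/13/18/25/0 ; →fallthru
#4 xori  r1, r1, 9 ; 0/4/18/25/0
#5 slti  r1, r1, 14 ; 0/1/18/25/0
#6 add  r2, r0, r4 ; 0/1/0/25/0
#7 bne  r3, r1, L11 ; 0/1/0/25/0 ; →target
#8 or   r1, r4, r3 ; 0/25/0/25/0

9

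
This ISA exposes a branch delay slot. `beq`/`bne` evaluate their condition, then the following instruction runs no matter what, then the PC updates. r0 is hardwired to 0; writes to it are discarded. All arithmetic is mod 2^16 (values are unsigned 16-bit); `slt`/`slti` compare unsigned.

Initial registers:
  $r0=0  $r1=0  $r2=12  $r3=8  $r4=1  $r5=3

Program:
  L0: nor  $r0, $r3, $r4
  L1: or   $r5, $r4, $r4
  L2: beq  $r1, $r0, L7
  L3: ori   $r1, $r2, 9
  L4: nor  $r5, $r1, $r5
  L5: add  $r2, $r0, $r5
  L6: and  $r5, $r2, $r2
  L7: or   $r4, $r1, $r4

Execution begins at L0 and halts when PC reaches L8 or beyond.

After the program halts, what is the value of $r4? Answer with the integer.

PC=0  nor  $r0, $r3, $r4     | $r0=0 $r1=0 $r2=12 $r3=8 $r4=1 $r5=3
PC=1  or   $r5, $r4, $r4     | $r0=0 $r1=0 $r2=12 $r3=8 $r4=1 $r5=1
PC=2  beq  $r1, $r0, L7      | $r0=0 $r1=0 $r2=12 $r3=8 $r4=1 $r5=1  [TAKEN]
PC=3  ori   $r1, $r2, 9      | $r0=0 $r1=13 $r2=12 $r3=8 $r4=1 $r5=1
PC=7  or   $r4, $r1, $r4     | $r0=0 $r1=13 $r2=12 $r3=8 $r4=13 $r5=1

13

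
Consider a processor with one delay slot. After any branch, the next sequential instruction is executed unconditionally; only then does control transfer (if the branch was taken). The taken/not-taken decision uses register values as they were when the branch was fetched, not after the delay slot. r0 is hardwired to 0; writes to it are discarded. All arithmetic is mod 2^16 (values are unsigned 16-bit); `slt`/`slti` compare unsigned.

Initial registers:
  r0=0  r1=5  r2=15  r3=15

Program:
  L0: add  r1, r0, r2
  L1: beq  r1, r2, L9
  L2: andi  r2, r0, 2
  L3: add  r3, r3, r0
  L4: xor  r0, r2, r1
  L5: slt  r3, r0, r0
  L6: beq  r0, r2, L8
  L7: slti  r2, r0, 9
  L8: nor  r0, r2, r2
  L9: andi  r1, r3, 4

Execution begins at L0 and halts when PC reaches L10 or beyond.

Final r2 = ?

  step pc=0: add  r1, r0, r2  regs=(0,15,15,15)
  step pc=1: beq  r1, r2, L9  cond=T  regs=(0,15,15,15)
  step pc=2: andi  r2, r0, 2  regs=(0,15,0,15)
  step pc=9: andi  r1, r3, 4  regs=(0,4,0,15)

0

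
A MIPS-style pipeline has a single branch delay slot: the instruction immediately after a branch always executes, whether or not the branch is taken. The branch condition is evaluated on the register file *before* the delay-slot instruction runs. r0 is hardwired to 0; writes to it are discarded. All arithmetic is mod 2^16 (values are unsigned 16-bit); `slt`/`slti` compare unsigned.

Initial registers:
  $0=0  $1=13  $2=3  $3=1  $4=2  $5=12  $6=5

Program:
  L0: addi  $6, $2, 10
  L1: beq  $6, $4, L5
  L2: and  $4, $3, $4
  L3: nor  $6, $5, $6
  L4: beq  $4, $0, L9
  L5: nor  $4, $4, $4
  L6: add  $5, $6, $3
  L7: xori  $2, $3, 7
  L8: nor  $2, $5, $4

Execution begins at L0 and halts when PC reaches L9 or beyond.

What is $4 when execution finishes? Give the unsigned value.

#0 addi  $6, $2, 10 ; 0/13/3/1/2/12/13
#1 beq  $6, $4, L5 ; 0/13/3/1/2/12/13 ; →fallthru
#2 and  $4, $3, $4 ; 0/13/3/1/0/12/13
#3 nor  $6, $5, $6 ; 0/13/3/1/0/12/65522
#4 beq  $4, $0, L9 ; 0/13/3/1/0/12/65522 ; →target
#5 nor  $4, $4, $4 ; 0/13/3/1/65535/12/65522

65535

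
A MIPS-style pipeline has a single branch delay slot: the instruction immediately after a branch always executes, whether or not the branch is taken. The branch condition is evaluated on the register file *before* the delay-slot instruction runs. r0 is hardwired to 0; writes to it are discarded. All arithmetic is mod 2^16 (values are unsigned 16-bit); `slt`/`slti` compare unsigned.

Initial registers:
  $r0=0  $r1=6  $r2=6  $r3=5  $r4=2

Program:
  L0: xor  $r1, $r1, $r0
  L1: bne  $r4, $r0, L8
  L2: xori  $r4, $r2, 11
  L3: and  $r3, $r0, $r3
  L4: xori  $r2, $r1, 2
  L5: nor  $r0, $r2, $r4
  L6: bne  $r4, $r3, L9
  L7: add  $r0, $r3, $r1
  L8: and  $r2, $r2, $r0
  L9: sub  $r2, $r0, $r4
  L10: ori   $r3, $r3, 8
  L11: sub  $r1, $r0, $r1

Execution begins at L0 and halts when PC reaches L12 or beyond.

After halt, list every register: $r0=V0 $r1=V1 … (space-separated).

$r0=0 $r1=65530 $r2=65523 $r3=13 $r4=13

[0] xor  $r1, $r1, $r0  →  {$r0:0, $r1:6, $r2:6, $r3:5, $r4:2}
[1] bne  $r4, $r0, L8  →  {$r0:0, $r1:6, $r2:6, $r3:5, $r4:2}  ⟨branch taken⟩
[2] xori  $r4, $r2, 11  →  {$r0:0, $r1:6, $r2:6, $r3:5, $r4:13}
[8] and  $r2, $r2, $r0  →  {$r0:0, $r1:6, $r2:0, $r3:5, $r4:13}
[9] sub  $r2, $r0, $r4  →  {$r0:0, $r1:6, $r2:65523, $r3:5, $r4:13}
[10] ori   $r3, $r3, 8  →  {$r0:0, $r1:6, $r2:65523, $r3:13, $r4:13}
[11] sub  $r1, $r0, $r1  →  {$r0:0, $r1:65530, $r2:65523, $r3:13, $r4:13}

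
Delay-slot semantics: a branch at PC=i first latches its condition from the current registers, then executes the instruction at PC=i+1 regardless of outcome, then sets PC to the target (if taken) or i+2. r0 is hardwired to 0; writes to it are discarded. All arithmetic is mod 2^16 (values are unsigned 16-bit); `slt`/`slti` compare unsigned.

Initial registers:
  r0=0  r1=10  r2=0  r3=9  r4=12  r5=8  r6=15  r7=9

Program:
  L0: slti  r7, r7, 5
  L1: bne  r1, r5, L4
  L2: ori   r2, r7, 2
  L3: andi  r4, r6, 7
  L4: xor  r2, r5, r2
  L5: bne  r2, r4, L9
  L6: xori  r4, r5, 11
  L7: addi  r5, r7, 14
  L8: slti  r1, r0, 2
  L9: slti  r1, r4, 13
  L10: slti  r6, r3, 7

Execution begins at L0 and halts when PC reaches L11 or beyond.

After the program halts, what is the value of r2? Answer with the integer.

#0 slti  r7, r7, 5 ; 0/10/0/9/12/8/15/0
#1 bne  r1, r5, L4 ; 0/10/0/9/12/8/15/0 ; →target
#2 ori   r2, r7, 2 ; 0/10/2/9/12/8/15/0
#4 xor  r2, r5, r2 ; 0/10/10/9/12/8/15/0
#5 bne  r2, r4, L9 ; 0/10/10/9/12/8/15/0 ; →target
#6 xori  r4, r5, 11 ; 0/10/10/9/3/8/15/0
#9 slti  r1, r4, 13 ; 0/1/10/9/3/8/15/0
#10 slti  r6, r3, 7 ; 0/1/10/9/3/8/0/0

10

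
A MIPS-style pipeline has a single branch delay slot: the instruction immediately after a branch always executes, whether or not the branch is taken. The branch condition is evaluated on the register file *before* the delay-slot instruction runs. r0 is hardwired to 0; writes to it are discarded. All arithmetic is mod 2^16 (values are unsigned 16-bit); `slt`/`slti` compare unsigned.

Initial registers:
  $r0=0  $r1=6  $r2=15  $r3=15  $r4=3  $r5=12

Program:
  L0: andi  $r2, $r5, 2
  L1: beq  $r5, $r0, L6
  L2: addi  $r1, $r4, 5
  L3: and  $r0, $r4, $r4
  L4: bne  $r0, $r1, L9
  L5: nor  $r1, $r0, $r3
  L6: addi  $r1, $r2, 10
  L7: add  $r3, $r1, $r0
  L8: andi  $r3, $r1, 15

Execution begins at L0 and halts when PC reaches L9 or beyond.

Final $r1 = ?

65520

#0 andi  $r2, $r5, 2 ; 0/6/0/15/3/12
#1 beq  $r5, $r0, L6 ; 0/6/0/15/3/12 ; →fallthru
#2 addi  $r1, $r4, 5 ; 0/8/0/15/3/12
#3 and  $r0, $r4, $r4 ; 0/8/0/15/3/12
#4 bne  $r0, $r1, L9 ; 0/8/0/15/3/12 ; →target
#5 nor  $r1, $r0, $r3 ; 0/65520/0/15/3/12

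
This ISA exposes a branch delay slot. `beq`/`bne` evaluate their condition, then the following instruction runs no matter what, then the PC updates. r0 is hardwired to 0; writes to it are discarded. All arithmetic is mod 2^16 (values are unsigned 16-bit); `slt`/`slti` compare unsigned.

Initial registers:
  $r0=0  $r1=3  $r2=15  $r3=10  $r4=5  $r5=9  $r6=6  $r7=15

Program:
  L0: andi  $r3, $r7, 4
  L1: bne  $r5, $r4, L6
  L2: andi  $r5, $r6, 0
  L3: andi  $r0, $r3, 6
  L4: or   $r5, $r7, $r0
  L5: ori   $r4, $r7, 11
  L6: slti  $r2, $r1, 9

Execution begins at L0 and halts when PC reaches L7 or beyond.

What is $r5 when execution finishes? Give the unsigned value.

0

#0 andi  $r3, $r7, 4 ; 0/3/15/4/5/9/6/15
#1 bne  $r5, $r4, L6 ; 0/3/15/4/5/9/6/15 ; →target
#2 andi  $r5, $r6, 0 ; 0/3/15/4/5/0/6/15
#6 slti  $r2, $r1, 9 ; 0/3/1/4/5/0/6/15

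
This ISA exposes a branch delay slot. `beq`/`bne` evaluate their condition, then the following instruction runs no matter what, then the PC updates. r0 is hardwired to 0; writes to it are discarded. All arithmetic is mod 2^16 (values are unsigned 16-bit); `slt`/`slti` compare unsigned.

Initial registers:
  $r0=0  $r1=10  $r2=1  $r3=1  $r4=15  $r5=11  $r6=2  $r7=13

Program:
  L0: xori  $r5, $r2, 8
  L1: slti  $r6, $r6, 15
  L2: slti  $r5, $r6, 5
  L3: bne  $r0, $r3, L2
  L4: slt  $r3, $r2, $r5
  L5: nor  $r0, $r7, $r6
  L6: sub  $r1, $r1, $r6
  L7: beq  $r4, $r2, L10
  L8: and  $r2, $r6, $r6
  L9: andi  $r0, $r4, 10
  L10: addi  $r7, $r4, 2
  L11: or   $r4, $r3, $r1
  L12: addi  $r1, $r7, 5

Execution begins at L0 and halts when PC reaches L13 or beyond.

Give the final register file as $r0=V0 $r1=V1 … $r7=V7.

$r0=0 $r1=22 $r2=1 $r3=0 $r4=9 $r5=1 $r6=1 $r7=17

  step pc=0: xori  $r5, $r2, 8  regs=(0,10,1,1,15,9,2,13)
  step pc=1: slti  $r6, $r6, 15  regs=(0,10,1,1,15,9,1,13)
  step pc=2: slti  $r5, $r6, 5  regs=(0,10,1,1,15,1,1,13)
  step pc=3: bne  $r0, $r3, L2  cond=T  regs=(0,10,1,1,15,1,1,13)
  step pc=4: slt  $r3, $r2, $r5  regs=(0,10,1,0,15,1,1,13)
  step pc=2: slti  $r5, $r6, 5  regs=(0,10,1,0,15,1,1,13)
  step pc=3: bne  $r0, $r3, L2  cond=F  regs=(0,10,1,0,15,1,1,13)
  step pc=4: slt  $r3, $r2, $r5  regs=(0,10,1,0,15,1,1,13)
  step pc=5: nor  $r0, $r7, $r6  regs=(0,10,1,0,15,1,1,13)
  step pc=6: sub  $r1, $r1, $r6  regs=(0,9,1,0,15,1,1,13)
  step pc=7: beq  $r4, $r2, L10  cond=F  regs=(0,9,1,0,15,1,1,13)
  step pc=8: and  $r2, $r6, $r6  regs=(0,9,1,0,15,1,1,13)
  step pc=9: andi  $r0, $r4, 10  regs=(0,9,1,0,15,1,1,13)
  step pc=10: addi  $r7, $r4, 2  regs=(0,9,1,0,15,1,1,17)
  step pc=11: or   $r4, $r3, $r1  regs=(0,9,1,0,9,1,1,17)
  step pc=12: addi  $r1, $r7, 5  regs=(0,22,1,0,9,1,1,17)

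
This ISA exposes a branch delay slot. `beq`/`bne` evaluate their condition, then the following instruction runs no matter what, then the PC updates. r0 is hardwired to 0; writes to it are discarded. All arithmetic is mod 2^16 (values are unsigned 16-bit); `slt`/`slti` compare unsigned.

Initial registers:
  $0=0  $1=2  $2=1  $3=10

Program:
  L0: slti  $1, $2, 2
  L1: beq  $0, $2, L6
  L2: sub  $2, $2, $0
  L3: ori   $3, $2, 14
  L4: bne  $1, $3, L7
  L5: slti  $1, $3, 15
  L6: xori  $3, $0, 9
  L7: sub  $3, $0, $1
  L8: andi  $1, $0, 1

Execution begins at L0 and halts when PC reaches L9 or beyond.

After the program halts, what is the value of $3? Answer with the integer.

0

#0 slti  $1, $2, 2 ; 0/1/1/10
#1 beq  $0, $2, L6 ; 0/1/1/10 ; →fallthru
#2 sub  $2, $2, $0 ; 0/1/1/10
#3 ori   $3, $2, 14 ; 0/1/1/15
#4 bne  $1, $3, L7 ; 0/1/1/15 ; →target
#5 slti  $1, $3, 15 ; 0/0/1/15
#7 sub  $3, $0, $1 ; 0/0/1/0
#8 andi  $1, $0, 1 ; 0/0/1/0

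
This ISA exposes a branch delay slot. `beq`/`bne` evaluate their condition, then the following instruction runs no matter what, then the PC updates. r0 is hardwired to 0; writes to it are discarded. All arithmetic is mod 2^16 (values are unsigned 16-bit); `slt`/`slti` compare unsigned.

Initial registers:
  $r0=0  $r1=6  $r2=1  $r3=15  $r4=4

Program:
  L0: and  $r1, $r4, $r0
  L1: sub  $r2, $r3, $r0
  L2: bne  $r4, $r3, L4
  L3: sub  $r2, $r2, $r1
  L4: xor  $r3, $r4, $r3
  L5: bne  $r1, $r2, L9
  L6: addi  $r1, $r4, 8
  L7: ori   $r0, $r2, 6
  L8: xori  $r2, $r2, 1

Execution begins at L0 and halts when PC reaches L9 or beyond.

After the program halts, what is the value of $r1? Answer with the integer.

12

  step pc=0: and  $r1, $r4, $r0  regs=(0,0,1,15,4)
  step pc=1: sub  $r2, $r3, $r0  regs=(0,0,15,15,4)
  step pc=2: bne  $r4, $r3, L4  cond=T  regs=(0,0,15,15,4)
  step pc=3: sub  $r2, $r2, $r1  regs=(0,0,15,15,4)
  step pc=4: xor  $r3, $r4, $r3  regs=(0,0,15,11,4)
  step pc=5: bne  $r1, $r2, L9  cond=T  regs=(0,0,15,11,4)
  step pc=6: addi  $r1, $r4, 8  regs=(0,12,15,11,4)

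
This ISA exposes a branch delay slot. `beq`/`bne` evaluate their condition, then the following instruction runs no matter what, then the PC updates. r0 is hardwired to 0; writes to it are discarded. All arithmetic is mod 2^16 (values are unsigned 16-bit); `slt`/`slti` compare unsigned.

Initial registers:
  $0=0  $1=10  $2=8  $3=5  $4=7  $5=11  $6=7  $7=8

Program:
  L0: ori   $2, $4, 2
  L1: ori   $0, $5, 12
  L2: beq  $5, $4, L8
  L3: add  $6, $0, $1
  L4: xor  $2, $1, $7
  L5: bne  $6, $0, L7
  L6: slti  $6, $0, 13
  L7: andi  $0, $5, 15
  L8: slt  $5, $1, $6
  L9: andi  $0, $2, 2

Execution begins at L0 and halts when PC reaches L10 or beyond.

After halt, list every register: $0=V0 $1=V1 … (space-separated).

  step pc=0: ori   $2, $4, 2  regs=(0,10,7,5,7,11,7,8)
  step pc=1: ori   $0, $5, 12  regs=(0,10,7,5,7,11,7,8)
  step pc=2: beq  $5, $4, L8  cond=F  regs=(0,10,7,5,7,11,7,8)
  step pc=3: add  $6, $0, $1  regs=(0,10,7,5,7,11,10,8)
  step pc=4: xor  $2, $1, $7  regs=(0,10,2,5,7,11,10,8)
  step pc=5: bne  $6, $0, L7  cond=T  regs=(0,10,2,5,7,11,10,8)
  step pc=6: slti  $6, $0, 13  regs=(0,10,2,5,7,11,1,8)
  step pc=7: andi  $0, $5, 15  regs=(0,10,2,5,7,11,1,8)
  step pc=8: slt  $5, $1, $6  regs=(0,10,2,5,7,0,1,8)
  step pc=9: andi  $0, $2, 2  regs=(0,10,2,5,7,0,1,8)

$0=0 $1=10 $2=2 $3=5 $4=7 $5=0 $6=1 $7=8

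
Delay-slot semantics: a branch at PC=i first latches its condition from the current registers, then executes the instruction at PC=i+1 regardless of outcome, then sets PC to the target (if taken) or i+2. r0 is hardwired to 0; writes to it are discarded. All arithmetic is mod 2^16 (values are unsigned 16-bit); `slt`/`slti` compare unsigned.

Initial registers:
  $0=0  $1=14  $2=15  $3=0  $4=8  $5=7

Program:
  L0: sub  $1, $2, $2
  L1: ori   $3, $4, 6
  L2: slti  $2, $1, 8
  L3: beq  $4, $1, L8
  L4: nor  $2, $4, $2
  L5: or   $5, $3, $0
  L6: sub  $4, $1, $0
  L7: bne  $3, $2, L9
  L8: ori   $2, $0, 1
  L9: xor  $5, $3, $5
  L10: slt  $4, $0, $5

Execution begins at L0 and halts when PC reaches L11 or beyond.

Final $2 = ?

PC=0  sub  $1, $2, $2        | $0=0 $1=0 $2=15 $3=0 $4=8 $5=7
PC=1  ori   $3, $4, 6        | $0=0 $1=0 $2=15 $3=14 $4=8 $5=7
PC=2  slti  $2, $1, 8        | $0=0 $1=0 $2=1 $3=14 $4=8 $5=7
PC=3  beq  $4, $1, L8        | $0=0 $1=0 $2=1 $3=14 $4=8 $5=7  [not taken]
PC=4  nor  $2, $4, $2        | $0=0 $1=0 $2=65526 $3=14 $4=8 $5=7
PC=5  or   $5, $3, $0        | $0=0 $1=0 $2=65526 $3=14 $4=8 $5=14
PC=6  sub  $4, $1, $0        | $0=0 $1=0 $2=65526 $3=14 $4=0 $5=14
PC=7  bne  $3, $2, L9        | $0=0 $1=0 $2=65526 $3=14 $4=0 $5=14  [TAKEN]
PC=8  ori   $2, $0, 1        | $0=0 $1=0 $2=1 $3=14 $4=0 $5=14
PC=9  xor  $5, $3, $5        | $0=0 $1=0 $2=1 $3=14 $4=0 $5=0
PC=10 slt  $4, $0, $5        | $0=0 $1=0 $2=1 $3=14 $4=0 $5=0

1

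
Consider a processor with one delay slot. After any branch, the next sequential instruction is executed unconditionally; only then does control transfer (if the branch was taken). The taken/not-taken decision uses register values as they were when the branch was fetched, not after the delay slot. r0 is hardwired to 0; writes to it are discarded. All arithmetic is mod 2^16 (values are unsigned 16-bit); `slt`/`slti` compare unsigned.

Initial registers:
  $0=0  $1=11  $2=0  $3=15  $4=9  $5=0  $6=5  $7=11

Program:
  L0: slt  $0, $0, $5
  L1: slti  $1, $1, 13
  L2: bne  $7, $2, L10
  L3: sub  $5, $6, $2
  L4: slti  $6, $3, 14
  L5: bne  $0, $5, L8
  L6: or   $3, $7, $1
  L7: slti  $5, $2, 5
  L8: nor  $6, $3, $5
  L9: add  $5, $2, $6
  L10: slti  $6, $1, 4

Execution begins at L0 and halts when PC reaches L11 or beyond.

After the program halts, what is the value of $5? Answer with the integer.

5

[0] slt  $0, $0, $5  →  {$0:0, $1:11, $2:0, $3:15, $4:9, $5:0, $6:5, $7:11}
[1] slti  $1, $1, 13  →  {$0:0, $1:1, $2:0, $3:15, $4:9, $5:0, $6:5, $7:11}
[2] bne  $7, $2, L10  →  {$0:0, $1:1, $2:0, $3:15, $4:9, $5:0, $6:5, $7:11}  ⟨branch taken⟩
[3] sub  $5, $6, $2  →  {$0:0, $1:1, $2:0, $3:15, $4:9, $5:5, $6:5, $7:11}
[10] slti  $6, $1, 4  →  {$0:0, $1:1, $2:0, $3:15, $4:9, $5:5, $6:1, $7:11}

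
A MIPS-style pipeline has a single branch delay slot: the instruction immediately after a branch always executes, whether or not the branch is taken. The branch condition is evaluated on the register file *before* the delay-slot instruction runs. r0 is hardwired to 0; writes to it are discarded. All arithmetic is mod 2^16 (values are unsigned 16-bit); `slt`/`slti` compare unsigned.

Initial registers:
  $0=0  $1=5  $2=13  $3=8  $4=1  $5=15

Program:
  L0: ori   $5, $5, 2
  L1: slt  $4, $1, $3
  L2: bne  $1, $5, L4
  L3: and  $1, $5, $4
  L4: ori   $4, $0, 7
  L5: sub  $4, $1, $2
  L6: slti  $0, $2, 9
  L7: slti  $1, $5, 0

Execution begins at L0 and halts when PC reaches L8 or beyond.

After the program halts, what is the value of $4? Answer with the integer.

PC=0  ori   $5, $5, 2        | $0=0 $1=5 $2=13 $3=8 $4=1 $5=15
PC=1  slt  $4, $1, $3        | $0=0 $1=5 $2=13 $3=8 $4=1 $5=15
PC=2  bne  $1, $5, L4        | $0=0 $1=5 $2=13 $3=8 $4=1 $5=15  [TAKEN]
PC=3  and  $1, $5, $4        | $0=0 $1=1 $2=13 $3=8 $4=1 $5=15
PC=4  ori   $4, $0, 7        | $0=0 $1=1 $2=13 $3=8 $4=7 $5=15
PC=5  sub  $4, $1, $2        | $0=0 $1=1 $2=13 $3=8 $4=65524 $5=15
PC=6  slti  $0, $2, 9        | $0=0 $1=1 $2=13 $3=8 $4=65524 $5=15
PC=7  slti  $1, $5, 0        | $0=0 $1=0 $2=13 $3=8 $4=65524 $5=15

65524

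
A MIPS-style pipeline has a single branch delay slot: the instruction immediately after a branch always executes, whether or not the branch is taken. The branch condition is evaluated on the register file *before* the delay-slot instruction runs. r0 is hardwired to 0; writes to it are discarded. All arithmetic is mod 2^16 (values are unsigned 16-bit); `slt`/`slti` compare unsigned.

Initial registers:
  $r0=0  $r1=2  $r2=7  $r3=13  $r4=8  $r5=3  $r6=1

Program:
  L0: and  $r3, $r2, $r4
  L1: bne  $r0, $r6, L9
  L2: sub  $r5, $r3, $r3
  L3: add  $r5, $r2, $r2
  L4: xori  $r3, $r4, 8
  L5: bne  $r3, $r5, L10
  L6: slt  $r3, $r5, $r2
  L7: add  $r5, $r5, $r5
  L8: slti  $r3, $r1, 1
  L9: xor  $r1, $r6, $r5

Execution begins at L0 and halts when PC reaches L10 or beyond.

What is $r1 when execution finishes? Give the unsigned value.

PC=0  and  $r3, $r2, $r4     | $r0=0 $r1=2 $r2=7 $r3=0 $r4=8 $r5=3 $r6=1
PC=1  bne  $r0, $r6, L9      | $r0=0 $r1=2 $r2=7 $r3=0 $r4=8 $r5=3 $r6=1  [TAKEN]
PC=2  sub  $r5, $r3, $r3     | $r0=0 $r1=2 $r2=7 $r3=0 $r4=8 $r5=0 $r6=1
PC=9  xor  $r1, $r6, $r5     | $r0=0 $r1=1 $r2=7 $r3=0 $r4=8 $r5=0 $r6=1

1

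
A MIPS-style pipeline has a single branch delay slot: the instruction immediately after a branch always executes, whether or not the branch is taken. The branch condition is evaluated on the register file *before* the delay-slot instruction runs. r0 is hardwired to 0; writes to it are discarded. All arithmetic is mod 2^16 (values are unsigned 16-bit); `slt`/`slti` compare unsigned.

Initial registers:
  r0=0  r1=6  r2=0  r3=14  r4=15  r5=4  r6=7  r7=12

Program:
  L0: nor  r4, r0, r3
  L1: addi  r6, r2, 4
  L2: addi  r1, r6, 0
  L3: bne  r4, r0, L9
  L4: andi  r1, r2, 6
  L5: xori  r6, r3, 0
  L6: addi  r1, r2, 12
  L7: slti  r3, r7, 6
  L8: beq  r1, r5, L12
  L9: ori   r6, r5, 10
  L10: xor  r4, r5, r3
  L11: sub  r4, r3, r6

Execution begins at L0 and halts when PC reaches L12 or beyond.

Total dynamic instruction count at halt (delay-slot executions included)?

8

#0 nor  r4, r0, r3 ; 0/6/0/14/65521/4/7/12
#1 addi  r6, r2, 4 ; 0/6/0/14/65521/4/4/12
#2 addi  r1, r6, 0 ; 0/4/0/14/65521/4/4/12
#3 bne  r4, r0, L9 ; 0/4/0/14/65521/4/4/12 ; →target
#4 andi  r1, r2, 6 ; 0/0/0/14/65521/4/4/12
#9 ori   r6, r5, 10 ; 0/0/0/14/65521/4/14/12
#10 xor  r4, r5, r3 ; 0/0/0/14/10/4/14/12
#11 sub  r4, r3, r6 ; 0/0/0/14/0/4/14/12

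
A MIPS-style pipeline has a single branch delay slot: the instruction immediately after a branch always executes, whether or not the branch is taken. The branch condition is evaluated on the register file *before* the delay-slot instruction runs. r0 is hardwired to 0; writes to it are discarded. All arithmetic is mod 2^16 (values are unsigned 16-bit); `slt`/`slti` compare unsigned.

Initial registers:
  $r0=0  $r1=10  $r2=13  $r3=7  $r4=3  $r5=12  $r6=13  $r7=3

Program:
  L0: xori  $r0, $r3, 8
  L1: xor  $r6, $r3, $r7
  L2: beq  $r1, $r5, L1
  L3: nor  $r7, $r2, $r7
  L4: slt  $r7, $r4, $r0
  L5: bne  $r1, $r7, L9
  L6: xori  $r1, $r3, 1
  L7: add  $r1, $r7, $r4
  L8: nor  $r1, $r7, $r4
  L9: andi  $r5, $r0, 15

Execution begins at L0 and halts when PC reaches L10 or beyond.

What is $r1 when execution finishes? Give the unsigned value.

6

#0 xori  $r0, $r3, 8 ; 0/10/13/7/3/12/13/3
#1 xor  $r6, $r3, $r7 ; 0/10/13/7/3/12/4/3
#2 beq  $r1, $r5, L1 ; 0/10/13/7/3/12/4/3 ; →fallthru
#3 nor  $r7, $r2, $r7 ; 0/10/13/7/3/12/4/65520
#4 slt  $r7, $r4, $r0 ; 0/10/13/7/3/12/4/0
#5 bne  $r1, $r7, L9 ; 0/10/13/7/3/12/4/0 ; →target
#6 xori  $r1, $r3, 1 ; 0/6/13/7/3/12/4/0
#9 andi  $r5, $r0, 15 ; 0/6/13/7/3/0/4/0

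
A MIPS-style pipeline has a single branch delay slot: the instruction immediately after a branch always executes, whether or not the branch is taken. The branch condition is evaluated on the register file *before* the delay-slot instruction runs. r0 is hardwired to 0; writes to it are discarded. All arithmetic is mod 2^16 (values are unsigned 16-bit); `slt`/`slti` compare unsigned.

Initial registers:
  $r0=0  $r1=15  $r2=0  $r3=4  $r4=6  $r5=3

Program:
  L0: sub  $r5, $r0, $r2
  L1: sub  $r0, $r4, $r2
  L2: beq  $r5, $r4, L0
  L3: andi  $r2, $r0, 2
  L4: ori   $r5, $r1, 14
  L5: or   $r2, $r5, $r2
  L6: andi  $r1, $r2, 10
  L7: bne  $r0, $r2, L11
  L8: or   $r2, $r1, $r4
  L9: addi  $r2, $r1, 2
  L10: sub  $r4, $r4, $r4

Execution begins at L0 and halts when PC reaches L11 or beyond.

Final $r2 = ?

#0 sub  $r5, $r0, $r2 ; 0/15/0/4/6/0
#1 sub  $r0, $r4, $r2 ; 0/15/0/4/6/0
#2 beq  $r5, $r4, L0 ; 0/15/0/4/6/0 ; →fallthru
#3 andi  $r2, $r0, 2 ; 0/15/0/4/6/0
#4 ori   $r5, $r1, 14 ; 0/15/0/4/6/15
#5 or   $r2, $r5, $r2 ; 0/15/15/4/6/15
#6 andi  $r1, $r2, 10 ; 0/10/15/4/6/15
#7 bne  $r0, $r2, L11 ; 0/10/15/4/6/15 ; →target
#8 or   $r2, $r1, $r4 ; 0/10/14/4/6/15

14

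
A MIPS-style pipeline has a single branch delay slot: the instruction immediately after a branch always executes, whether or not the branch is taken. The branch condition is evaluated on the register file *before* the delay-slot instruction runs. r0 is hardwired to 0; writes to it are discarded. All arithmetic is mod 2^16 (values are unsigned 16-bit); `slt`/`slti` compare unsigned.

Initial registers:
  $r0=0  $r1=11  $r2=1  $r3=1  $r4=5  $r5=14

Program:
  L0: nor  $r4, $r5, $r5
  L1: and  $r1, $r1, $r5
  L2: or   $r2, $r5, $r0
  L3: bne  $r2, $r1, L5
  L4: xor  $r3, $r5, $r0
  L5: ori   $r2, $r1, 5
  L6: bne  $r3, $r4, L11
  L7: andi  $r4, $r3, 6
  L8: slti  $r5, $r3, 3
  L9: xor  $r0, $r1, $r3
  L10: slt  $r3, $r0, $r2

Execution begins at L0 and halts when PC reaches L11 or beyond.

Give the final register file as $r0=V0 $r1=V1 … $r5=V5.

$r0=0 $r1=10 $r2=15 $r3=14 $r4=6 $r5=14

[0] nor  $r4, $r5, $r5  →  {$r0:0, $r1:11, $r2:1, $r3:1, $r4:65521, $r5:14}
[1] and  $r1, $r1, $r5  →  {$r0:0, $r1:10, $r2:1, $r3:1, $r4:65521, $r5:14}
[2] or   $r2, $r5, $r0  →  {$r0:0, $r1:10, $r2:14, $r3:1, $r4:65521, $r5:14}
[3] bne  $r2, $r1, L5  →  {$r0:0, $r1:10, $r2:14, $r3:1, $r4:65521, $r5:14}  ⟨branch taken⟩
[4] xor  $r3, $r5, $r0  →  {$r0:0, $r1:10, $r2:14, $r3:14, $r4:65521, $r5:14}
[5] ori   $r2, $r1, 5  →  {$r0:0, $r1:10, $r2:15, $r3:14, $r4:65521, $r5:14}
[6] bne  $r3, $r4, L11  →  {$r0:0, $r1:10, $r2:15, $r3:14, $r4:65521, $r5:14}  ⟨branch taken⟩
[7] andi  $r4, $r3, 6  →  {$r0:0, $r1:10, $r2:15, $r3:14, $r4:6, $r5:14}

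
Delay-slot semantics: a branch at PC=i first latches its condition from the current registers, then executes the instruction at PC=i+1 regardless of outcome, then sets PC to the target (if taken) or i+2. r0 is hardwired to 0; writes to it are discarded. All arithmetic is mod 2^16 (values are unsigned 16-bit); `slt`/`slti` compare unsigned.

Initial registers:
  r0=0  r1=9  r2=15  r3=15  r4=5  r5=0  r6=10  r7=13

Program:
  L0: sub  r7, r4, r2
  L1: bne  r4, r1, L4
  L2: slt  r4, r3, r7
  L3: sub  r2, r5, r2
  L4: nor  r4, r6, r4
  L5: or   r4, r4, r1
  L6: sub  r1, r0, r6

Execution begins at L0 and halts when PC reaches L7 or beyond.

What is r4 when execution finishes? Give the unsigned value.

PC=0  sub  r7, r4, r2        | r0=0 r1=9 r2=15 r3=15 r4=5 r5=0 r6=10 r7=65526
PC=1  bne  r4, r1, L4        | r0=0 r1=9 r2=15 r3=15 r4=5 r5=0 r6=10 r7=65526  [TAKEN]
PC=2  slt  r4, r3, r7        | r0=0 r1=9 r2=15 r3=15 r4=1 r5=0 r6=10 r7=65526
PC=4  nor  r4, r6, r4        | r0=0 r1=9 r2=15 r3=15 r4=65524 r5=0 r6=10 r7=65526
PC=5  or   r4, r4, r1        | r0=0 r1=9 r2=15 r3=15 r4=65533 r5=0 r6=10 r7=65526
PC=6  sub  r1, r0, r6        | r0=0 r1=65526 r2=15 r3=15 r4=65533 r5=0 r6=10 r7=65526

65533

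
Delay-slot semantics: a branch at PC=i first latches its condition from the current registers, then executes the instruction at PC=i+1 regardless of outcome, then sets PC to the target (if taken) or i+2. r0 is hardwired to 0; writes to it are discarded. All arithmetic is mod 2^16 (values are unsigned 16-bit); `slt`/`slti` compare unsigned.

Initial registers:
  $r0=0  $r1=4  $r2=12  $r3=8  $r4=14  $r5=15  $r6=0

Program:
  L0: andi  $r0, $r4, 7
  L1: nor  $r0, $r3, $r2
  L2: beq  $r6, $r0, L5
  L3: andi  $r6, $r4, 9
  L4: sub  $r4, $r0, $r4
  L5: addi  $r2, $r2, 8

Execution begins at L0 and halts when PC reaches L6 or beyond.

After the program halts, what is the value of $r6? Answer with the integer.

8

[0] andi  $r0, $r4, 7  →  {$r0:0, $r1:4, $r2:12, $r3:8, $r4:14, $r5:15, $r6:0}
[1] nor  $r0, $r3, $r2  →  {$r0:0, $r1:4, $r2:12, $r3:8, $r4:14, $r5:15, $r6:0}
[2] beq  $r6, $r0, L5  →  {$r0:0, $r1:4, $r2:12, $r3:8, $r4:14, $r5:15, $r6:0}  ⟨branch taken⟩
[3] andi  $r6, $r4, 9  →  {$r0:0, $r1:4, $r2:12, $r3:8, $r4:14, $r5:15, $r6:8}
[5] addi  $r2, $r2, 8  →  {$r0:0, $r1:4, $r2:20, $r3:8, $r4:14, $r5:15, $r6:8}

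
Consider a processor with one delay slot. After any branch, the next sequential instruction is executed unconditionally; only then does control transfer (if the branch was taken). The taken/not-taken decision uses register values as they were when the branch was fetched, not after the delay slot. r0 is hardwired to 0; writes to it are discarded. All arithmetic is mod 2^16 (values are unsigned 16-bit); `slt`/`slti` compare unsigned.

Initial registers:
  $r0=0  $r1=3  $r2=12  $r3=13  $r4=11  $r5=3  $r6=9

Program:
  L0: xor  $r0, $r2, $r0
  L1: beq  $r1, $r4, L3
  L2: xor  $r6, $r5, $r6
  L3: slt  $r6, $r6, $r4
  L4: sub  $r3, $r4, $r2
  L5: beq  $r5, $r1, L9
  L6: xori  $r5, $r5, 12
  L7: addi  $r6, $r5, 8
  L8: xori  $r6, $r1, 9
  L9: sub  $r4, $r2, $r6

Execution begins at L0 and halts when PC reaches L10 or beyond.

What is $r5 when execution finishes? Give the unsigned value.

[0] xor  $r0, $r2, $r0  →  {$r0:0, $r1:3, $r2:12, $r3:13, $r4:11, $r5:3, $r6:9}
[1] beq  $r1, $r4, L3  →  {$r0:0, $r1:3, $r2:12, $r3:13, $r4:11, $r5:3, $r6:9}  ⟨branch fallthrough⟩
[2] xor  $r6, $r5, $r6  →  {$r0:0, $r1:3, $r2:12, $r3:13, $r4:11, $r5:3, $r6:10}
[3] slt  $r6, $r6, $r4  →  {$r0:0, $r1:3, $r2:12, $r3:13, $r4:11, $r5:3, $r6:1}
[4] sub  $r3, $r4, $r2  →  {$r0:0, $r1:3, $r2:12, $r3:65535, $r4:11, $r5:3, $r6:1}
[5] beq  $r5, $r1, L9  →  {$r0:0, $r1:3, $r2:12, $r3:65535, $r4:11, $r5:3, $r6:1}  ⟨branch taken⟩
[6] xori  $r5, $r5, 12  →  {$r0:0, $r1:3, $r2:12, $r3:65535, $r4:11, $r5:15, $r6:1}
[9] sub  $r4, $r2, $r6  →  {$r0:0, $r1:3, $r2:12, $r3:65535, $r4:11, $r5:15, $r6:1}

15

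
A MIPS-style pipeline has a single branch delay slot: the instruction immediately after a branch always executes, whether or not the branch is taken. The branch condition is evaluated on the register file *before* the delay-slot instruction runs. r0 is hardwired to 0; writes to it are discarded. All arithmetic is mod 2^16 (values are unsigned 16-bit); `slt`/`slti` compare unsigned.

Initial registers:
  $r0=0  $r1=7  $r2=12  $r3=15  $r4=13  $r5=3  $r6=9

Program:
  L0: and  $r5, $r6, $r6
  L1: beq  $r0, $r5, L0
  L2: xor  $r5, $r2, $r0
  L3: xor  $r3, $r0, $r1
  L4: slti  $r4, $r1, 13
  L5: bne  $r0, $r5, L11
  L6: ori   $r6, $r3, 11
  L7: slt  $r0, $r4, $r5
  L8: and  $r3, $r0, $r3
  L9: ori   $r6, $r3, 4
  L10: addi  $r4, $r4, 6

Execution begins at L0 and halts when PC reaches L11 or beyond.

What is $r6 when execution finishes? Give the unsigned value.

15

#0 and  $r5, $r6, $r6 ; 0/7/12/15/13/9/9
#1 beq  $r0, $r5, L0 ; 0/7/12/15/13/9/9 ; →fallthru
#2 xor  $r5, $r2, $r0 ; 0/7/12/15/13/12/9
#3 xor  $r3, $r0, $r1 ; 0/7/12/7/13/12/9
#4 slti  $r4, $r1, 13 ; 0/7/12/7/1/12/9
#5 bne  $r0, $r5, L11 ; 0/7/12/7/1/12/9 ; →target
#6 ori   $r6, $r3, 11 ; 0/7/12/7/1/12/15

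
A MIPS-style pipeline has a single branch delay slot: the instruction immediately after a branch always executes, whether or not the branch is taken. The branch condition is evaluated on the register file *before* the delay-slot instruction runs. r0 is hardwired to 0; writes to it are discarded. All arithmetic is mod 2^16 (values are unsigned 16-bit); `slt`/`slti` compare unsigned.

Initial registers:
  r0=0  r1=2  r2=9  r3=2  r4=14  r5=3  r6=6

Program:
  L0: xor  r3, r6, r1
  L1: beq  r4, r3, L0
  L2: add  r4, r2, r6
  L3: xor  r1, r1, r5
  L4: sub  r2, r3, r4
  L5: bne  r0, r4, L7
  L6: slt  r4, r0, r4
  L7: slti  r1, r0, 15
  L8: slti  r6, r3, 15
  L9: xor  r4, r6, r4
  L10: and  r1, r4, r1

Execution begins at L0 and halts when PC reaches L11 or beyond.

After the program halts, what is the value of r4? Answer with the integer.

0

  step pc=0: xor  r3, r6, r1  regs=(0,2,9,4,14,3,6)
  step pc=1: beq  r4, r3, L0  cond=F  regs=(0,2,9,4,14,3,6)
  step pc=2: add  r4, r2, r6  regs=(0,2,9,4,15,3,6)
  step pc=3: xor  r1, r1, r5  regs=(0,1,9,4,15,3,6)
  step pc=4: sub  r2, r3, r4  regs=(0,1,65525,4,15,3,6)
  step pc=5: bne  r0, r4, L7  cond=T  regs=(0,1,65525,4,15,3,6)
  step pc=6: slt  r4, r0, r4  regs=(0,1,65525,4,1,3,6)
  step pc=7: slti  r1, r0, 15  regs=(0,1,65525,4,1,3,6)
  step pc=8: slti  r6, r3, 15  regs=(0,1,65525,4,1,3,1)
  step pc=9: xor  r4, r6, r4  regs=(0,1,65525,4,0,3,1)
  step pc=10: and  r1, r4, r1  regs=(0,0,65525,4,0,3,1)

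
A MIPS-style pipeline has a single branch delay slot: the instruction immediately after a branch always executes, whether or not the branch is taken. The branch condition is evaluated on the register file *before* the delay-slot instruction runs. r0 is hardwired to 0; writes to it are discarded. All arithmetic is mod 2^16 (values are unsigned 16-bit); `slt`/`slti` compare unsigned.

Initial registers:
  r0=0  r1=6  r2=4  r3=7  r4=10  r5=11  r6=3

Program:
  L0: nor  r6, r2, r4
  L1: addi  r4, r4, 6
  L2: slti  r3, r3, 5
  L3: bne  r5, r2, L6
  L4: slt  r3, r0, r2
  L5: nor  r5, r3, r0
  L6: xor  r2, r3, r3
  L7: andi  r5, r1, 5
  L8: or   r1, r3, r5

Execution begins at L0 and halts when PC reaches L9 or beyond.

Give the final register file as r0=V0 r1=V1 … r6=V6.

  step pc=0: nor  r6, r2, r4  regs=(0,6,4,7,10,11,65521)
  step pc=1: addi  r4, r4, 6  regs=(0,6,4,7,16,11,65521)
  step pc=2: slti  r3, r3, 5  regs=(0,6,4,0,16,11,65521)
  step pc=3: bne  r5, r2, L6  cond=T  regs=(0,6,4,0,16,11,65521)
  step pc=4: slt  r3, r0, r2  regs=(0,6,4,1,16,11,65521)
  step pc=6: xor  r2, r3, r3  regs=(0,6,0,1,16,11,65521)
  step pc=7: andi  r5, r1, 5  regs=(0,6,0,1,16,4,65521)
  step pc=8: or   r1, r3, r5  regs=(0,5,0,1,16,4,65521)

r0=0 r1=5 r2=0 r3=1 r4=16 r5=4 r6=65521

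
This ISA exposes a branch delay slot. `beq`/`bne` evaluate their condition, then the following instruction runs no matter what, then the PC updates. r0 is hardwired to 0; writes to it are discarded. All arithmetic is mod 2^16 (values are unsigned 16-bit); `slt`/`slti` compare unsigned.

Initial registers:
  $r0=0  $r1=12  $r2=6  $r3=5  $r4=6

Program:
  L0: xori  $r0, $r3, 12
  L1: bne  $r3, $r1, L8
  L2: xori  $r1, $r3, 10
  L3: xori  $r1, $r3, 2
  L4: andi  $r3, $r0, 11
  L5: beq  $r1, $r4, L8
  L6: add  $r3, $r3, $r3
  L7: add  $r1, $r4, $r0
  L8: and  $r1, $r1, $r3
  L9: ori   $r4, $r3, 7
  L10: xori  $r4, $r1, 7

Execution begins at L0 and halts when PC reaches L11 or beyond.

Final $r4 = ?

2

[0] xori  $r0, $r3, 12  →  {$r0:0, $r1:12, $r2:6, $r3:5, $r4:6}
[1] bne  $r3, $r1, L8  →  {$r0:0, $r1:12, $r2:6, $r3:5, $r4:6}  ⟨branch taken⟩
[2] xori  $r1, $r3, 10  →  {$r0:0, $r1:15, $r2:6, $r3:5, $r4:6}
[8] and  $r1, $r1, $r3  →  {$r0:0, $r1:5, $r2:6, $r3:5, $r4:6}
[9] ori   $r4, $r3, 7  →  {$r0:0, $r1:5, $r2:6, $r3:5, $r4:7}
[10] xori  $r4, $r1, 7  →  {$r0:0, $r1:5, $r2:6, $r3:5, $r4:2}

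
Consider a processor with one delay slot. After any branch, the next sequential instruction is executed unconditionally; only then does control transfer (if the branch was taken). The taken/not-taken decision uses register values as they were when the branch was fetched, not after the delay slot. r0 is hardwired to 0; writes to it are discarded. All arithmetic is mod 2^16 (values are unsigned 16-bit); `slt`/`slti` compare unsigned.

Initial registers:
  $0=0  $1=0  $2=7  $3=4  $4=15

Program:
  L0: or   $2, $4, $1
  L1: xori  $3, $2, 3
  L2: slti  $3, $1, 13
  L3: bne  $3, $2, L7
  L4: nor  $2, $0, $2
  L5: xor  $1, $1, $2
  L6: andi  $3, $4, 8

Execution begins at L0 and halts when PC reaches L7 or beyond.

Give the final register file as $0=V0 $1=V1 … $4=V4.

  step pc=0: or   $2, $4, $1  regs=(0,0,15,4,15)
  step pc=1: xori  $3, $2, 3  regs=(0,0,15,12,15)
  step pc=2: slti  $3, $1, 13  regs=(0,0,15,1,15)
  step pc=3: bne  $3, $2, L7  cond=T  regs=(0,0,15,1,15)
  step pc=4: nor  $2, $0, $2  regs=(0,0,65520,1,15)

$0=0 $1=0 $2=65520 $3=1 $4=15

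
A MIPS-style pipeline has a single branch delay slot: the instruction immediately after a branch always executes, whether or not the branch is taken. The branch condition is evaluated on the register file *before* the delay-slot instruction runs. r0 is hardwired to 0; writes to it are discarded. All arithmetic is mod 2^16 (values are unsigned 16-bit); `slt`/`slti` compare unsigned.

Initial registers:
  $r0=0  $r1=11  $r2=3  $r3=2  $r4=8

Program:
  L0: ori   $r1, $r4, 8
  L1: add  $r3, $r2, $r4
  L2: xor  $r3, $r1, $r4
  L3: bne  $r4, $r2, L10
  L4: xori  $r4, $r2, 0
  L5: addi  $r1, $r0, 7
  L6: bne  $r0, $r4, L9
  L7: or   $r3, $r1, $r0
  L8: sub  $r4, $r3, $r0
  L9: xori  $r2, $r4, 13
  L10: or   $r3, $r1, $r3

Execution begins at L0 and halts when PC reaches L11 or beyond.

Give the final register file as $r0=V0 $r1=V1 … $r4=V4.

[0] ori   $r1, $r4, 8  →  {$r0:0, $r1:8, $r2:3, $r3:2, $r4:8}
[1] add  $r3, $r2, $r4  →  {$r0:0, $r1:8, $r2:3, $r3:11, $r4:8}
[2] xor  $r3, $r1, $r4  →  {$r0:0, $r1:8, $r2:3, $r3:0, $r4:8}
[3] bne  $r4, $r2, L10  →  {$r0:0, $r1:8, $r2:3, $r3:0, $r4:8}  ⟨branch taken⟩
[4] xori  $r4, $r2, 0  →  {$r0:0, $r1:8, $r2:3, $r3:0, $r4:3}
[10] or   $r3, $r1, $r3  →  {$r0:0, $r1:8, $r2:3, $r3:8, $r4:3}

$r0=0 $r1=8 $r2=3 $r3=8 $r4=3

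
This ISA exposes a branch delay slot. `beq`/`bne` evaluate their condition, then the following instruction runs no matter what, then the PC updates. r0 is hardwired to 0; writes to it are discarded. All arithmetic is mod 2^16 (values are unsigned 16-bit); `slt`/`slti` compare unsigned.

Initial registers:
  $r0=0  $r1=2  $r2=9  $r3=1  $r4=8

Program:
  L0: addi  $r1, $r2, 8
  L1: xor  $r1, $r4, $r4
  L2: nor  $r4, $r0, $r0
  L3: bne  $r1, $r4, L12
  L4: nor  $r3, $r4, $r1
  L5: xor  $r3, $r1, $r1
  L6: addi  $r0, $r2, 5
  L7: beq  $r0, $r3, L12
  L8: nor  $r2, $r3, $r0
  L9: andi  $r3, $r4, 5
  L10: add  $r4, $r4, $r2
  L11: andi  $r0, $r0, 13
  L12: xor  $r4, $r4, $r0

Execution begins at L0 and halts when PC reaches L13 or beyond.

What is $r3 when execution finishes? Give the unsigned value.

[0] addi  $r1, $r2, 8  →  {$r0:0, $r1:17, $r2:9, $r3:1, $r4:8}
[1] xor  $r1, $r4, $r4  →  {$r0:0, $r1:0, $r2:9, $r3:1, $r4:8}
[2] nor  $r4, $r0, $r0  →  {$r0:0, $r1:0, $r2:9, $r3:1, $r4:65535}
[3] bne  $r1, $r4, L12  →  {$r0:0, $r1:0, $r2:9, $r3:1, $r4:65535}  ⟨branch taken⟩
[4] nor  $r3, $r4, $r1  →  {$r0:0, $r1:0, $r2:9, $r3:0, $r4:65535}
[12] xor  $r4, $r4, $r0  →  {$r0:0, $r1:0, $r2:9, $r3:0, $r4:65535}

0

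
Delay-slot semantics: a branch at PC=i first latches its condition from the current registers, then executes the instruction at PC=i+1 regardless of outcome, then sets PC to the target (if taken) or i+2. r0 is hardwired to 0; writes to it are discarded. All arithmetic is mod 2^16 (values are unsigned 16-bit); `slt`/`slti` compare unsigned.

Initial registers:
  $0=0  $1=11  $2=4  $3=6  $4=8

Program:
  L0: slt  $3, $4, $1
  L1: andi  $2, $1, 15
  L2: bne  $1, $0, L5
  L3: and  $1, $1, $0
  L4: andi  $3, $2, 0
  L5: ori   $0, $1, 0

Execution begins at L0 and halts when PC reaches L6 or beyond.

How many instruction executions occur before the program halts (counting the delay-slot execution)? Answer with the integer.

5

PC=0  slt  $3, $4, $1        | $0=0 $1=11 $2=4 $3=1 $4=8
PC=1  andi  $2, $1, 15       | $0=0 $1=11 $2=11 $3=1 $4=8
PC=2  bne  $1, $0, L5        | $0=0 $1=11 $2=11 $3=1 $4=8  [TAKEN]
PC=3  and  $1, $1, $0        | $0=0 $1=0 $2=11 $3=1 $4=8
PC=5  ori   $0, $1, 0        | $0=0 $1=0 $2=11 $3=1 $4=8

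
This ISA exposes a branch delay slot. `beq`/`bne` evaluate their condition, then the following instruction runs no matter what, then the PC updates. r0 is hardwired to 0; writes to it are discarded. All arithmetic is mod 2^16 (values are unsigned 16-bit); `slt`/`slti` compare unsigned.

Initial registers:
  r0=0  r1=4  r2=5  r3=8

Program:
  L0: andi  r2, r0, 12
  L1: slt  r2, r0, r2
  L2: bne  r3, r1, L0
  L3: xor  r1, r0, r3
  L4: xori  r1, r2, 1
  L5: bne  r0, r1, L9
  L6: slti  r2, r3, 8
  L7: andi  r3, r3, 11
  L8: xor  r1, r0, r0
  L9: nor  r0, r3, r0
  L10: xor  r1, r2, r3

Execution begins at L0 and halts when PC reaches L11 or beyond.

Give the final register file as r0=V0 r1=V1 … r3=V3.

r0=0 r1=8 r2=0 r3=8

PC=0  andi  r2, r0, 12       | r0=0 r1=4 r2=0 r3=8
PC=1  slt  r2, r0, r2        | r0=0 r1=4 r2=0 r3=8
PC=2  bne  r3, r1, L0        | r0=0 r1=4 r2=0 r3=8  [TAKEN]
PC=3  xor  r1, r0, r3        | r0=0 r1=8 r2=0 r3=8
PC=0  andi  r2, r0, 12       | r0=0 r1=8 r2=0 r3=8
PC=1  slt  r2, r0, r2        | r0=0 r1=8 r2=0 r3=8
PC=2  bne  r3, r1, L0        | r0=0 r1=8 r2=0 r3=8  [not taken]
PC=3  xor  r1, r0, r3        | r0=0 r1=8 r2=0 r3=8
PC=4  xori  r1, r2, 1        | r0=0 r1=1 r2=0 r3=8
PC=5  bne  r0, r1, L9        | r0=0 r1=1 r2=0 r3=8  [TAKEN]
PC=6  slti  r2, r3, 8        | r0=0 r1=1 r2=0 r3=8
PC=9  nor  r0, r3, r0        | r0=0 r1=1 r2=0 r3=8
PC=10 xor  r1, r2, r3        | r0=0 r1=8 r2=0 r3=8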